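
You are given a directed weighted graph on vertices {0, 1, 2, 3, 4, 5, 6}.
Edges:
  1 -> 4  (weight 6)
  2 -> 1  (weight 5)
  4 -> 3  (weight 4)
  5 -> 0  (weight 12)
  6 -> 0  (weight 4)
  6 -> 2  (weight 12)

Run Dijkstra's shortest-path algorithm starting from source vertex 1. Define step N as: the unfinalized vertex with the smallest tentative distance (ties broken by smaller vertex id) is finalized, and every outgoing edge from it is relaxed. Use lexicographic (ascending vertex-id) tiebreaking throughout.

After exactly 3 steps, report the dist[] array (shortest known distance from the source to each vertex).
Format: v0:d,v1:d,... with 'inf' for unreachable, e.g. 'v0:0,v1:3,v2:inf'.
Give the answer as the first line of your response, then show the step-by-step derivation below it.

v0:inf,v1:0,v2:inf,v3:10,v4:6,v5:inf,v6:inf

step 1: dist = v0:inf,v1:0,v2:inf,v3:inf,v4:6,v5:inf,v6:inf
step 2: dist = v0:inf,v1:0,v2:inf,v3:10,v4:6,v5:inf,v6:inf
step 3: dist = v0:inf,v1:0,v2:inf,v3:10,v4:6,v5:inf,v6:inf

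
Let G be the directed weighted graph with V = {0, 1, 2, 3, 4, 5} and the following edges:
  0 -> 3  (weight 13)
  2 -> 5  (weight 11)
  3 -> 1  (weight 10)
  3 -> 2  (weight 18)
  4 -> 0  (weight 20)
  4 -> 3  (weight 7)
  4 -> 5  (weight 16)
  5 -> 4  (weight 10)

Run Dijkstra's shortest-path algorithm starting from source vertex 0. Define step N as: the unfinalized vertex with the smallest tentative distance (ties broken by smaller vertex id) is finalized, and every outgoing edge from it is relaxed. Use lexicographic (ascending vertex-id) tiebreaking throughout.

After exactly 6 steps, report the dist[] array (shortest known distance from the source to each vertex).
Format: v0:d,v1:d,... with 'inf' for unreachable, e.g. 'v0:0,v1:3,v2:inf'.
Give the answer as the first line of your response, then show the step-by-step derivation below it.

v0:0,v1:23,v2:31,v3:13,v4:52,v5:42

step 1: dist = v0:0,v1:inf,v2:inf,v3:13,v4:inf,v5:inf
step 2: dist = v0:0,v1:23,v2:31,v3:13,v4:inf,v5:inf
step 3: dist = v0:0,v1:23,v2:31,v3:13,v4:inf,v5:inf
step 4: dist = v0:0,v1:23,v2:31,v3:13,v4:inf,v5:42
step 5: dist = v0:0,v1:23,v2:31,v3:13,v4:52,v5:42
step 6: dist = v0:0,v1:23,v2:31,v3:13,v4:52,v5:42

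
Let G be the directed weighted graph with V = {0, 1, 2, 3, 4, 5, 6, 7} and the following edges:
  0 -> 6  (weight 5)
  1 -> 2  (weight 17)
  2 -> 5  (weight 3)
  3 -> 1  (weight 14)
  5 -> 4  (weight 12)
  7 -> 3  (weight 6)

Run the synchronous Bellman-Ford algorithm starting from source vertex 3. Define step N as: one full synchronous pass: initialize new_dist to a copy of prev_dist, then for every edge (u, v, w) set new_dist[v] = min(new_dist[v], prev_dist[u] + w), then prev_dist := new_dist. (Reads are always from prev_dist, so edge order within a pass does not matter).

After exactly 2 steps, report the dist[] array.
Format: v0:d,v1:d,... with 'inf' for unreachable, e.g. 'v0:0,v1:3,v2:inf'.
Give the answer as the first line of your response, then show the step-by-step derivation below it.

v0:inf,v1:14,v2:31,v3:0,v4:inf,v5:inf,v6:inf,v7:inf

step 1: dist = v0:inf,v1:14,v2:inf,v3:0,v4:inf,v5:inf,v6:inf,v7:inf
step 2: dist = v0:inf,v1:14,v2:31,v3:0,v4:inf,v5:inf,v6:inf,v7:inf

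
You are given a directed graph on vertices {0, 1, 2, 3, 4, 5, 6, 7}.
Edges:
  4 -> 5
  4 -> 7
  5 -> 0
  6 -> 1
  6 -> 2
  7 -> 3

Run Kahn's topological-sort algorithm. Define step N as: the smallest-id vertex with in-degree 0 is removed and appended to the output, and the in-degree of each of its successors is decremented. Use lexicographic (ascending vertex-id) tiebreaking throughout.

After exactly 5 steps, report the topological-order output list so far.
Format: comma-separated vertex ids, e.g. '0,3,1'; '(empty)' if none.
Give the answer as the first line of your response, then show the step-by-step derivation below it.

4,5,0,6,1

step 1: output 4; order=[4]; indeg=(1,1,1,1,0,0,0,0)
step 2: output 5; order=[4,5]; indeg=(0,1,1,1,0,0,0,0)
step 3: output 0; order=[4,5,0]; indeg=(0,1,1,1,0,0,0,0)
step 4: output 6; order=[4,5,0,6]; indeg=(0,0,0,1,0,0,0,0)
step 5: output 1; order=[4,5,0,6,1]; indeg=(0,0,0,1,0,0,0,0)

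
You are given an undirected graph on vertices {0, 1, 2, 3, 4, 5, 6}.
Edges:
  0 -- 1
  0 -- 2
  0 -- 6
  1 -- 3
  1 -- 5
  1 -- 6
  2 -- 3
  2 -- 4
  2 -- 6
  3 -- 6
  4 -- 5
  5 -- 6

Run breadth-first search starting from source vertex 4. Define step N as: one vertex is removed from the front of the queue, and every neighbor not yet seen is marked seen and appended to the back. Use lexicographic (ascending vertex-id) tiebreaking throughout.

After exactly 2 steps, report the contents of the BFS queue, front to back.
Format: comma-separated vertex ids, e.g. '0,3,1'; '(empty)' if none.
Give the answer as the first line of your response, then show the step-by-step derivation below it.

5,0,3,6

step 1: dequeue 4; queue=[2,5]; order=4
step 2: dequeue 2; queue=[5,0,3,6]; order=4,2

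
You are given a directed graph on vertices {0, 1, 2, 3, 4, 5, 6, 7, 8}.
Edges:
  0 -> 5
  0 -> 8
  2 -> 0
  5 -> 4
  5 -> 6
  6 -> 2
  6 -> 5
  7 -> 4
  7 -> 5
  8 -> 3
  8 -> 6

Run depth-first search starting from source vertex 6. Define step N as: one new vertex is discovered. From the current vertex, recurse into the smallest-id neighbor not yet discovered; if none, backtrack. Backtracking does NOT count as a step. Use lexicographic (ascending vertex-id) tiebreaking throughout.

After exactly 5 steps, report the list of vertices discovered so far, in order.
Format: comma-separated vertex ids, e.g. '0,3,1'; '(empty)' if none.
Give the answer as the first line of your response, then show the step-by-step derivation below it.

6,2,0,5,4

step 1: discover 6; path=6; order=6
step 2: discover 2; path=6>2; order=6,2
step 3: discover 0; path=6>2>0; order=6,2,0
step 4: discover 5; path=6>2>0>5; order=6,2,0,5
step 5: discover 4; path=6>2>0>5>4; order=6,2,0,5,4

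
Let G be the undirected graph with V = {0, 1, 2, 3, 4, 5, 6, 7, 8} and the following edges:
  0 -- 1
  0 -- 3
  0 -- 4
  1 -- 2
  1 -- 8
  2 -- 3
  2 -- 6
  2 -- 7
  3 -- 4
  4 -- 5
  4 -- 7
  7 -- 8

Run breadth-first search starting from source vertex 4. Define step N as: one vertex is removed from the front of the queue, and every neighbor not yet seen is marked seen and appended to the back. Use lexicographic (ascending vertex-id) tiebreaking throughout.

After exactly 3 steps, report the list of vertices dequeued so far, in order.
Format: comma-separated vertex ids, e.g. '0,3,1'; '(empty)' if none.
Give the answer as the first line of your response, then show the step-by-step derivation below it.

4,0,3

step 1: dequeue 4; queue=[0,3,5,7]; order=4
step 2: dequeue 0; queue=[3,5,7,1]; order=4,0
step 3: dequeue 3; queue=[5,7,1,2]; order=4,0,3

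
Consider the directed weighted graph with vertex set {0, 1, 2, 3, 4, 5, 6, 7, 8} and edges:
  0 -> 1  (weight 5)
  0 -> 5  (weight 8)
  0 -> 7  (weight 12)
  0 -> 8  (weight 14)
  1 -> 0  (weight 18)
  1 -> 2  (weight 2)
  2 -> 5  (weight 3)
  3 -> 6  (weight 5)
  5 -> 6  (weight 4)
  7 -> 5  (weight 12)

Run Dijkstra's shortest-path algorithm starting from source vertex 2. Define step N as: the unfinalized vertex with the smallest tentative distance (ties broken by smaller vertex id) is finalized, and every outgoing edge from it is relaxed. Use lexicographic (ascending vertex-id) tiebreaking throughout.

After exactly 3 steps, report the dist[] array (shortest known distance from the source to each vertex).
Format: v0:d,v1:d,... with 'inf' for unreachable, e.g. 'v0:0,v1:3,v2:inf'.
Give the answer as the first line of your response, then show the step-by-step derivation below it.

v0:inf,v1:inf,v2:0,v3:inf,v4:inf,v5:3,v6:7,v7:inf,v8:inf

step 1: dist = v0:inf,v1:inf,v2:0,v3:inf,v4:inf,v5:3,v6:inf,v7:inf,v8:inf
step 2: dist = v0:inf,v1:inf,v2:0,v3:inf,v4:inf,v5:3,v6:7,v7:inf,v8:inf
step 3: dist = v0:inf,v1:inf,v2:0,v3:inf,v4:inf,v5:3,v6:7,v7:inf,v8:inf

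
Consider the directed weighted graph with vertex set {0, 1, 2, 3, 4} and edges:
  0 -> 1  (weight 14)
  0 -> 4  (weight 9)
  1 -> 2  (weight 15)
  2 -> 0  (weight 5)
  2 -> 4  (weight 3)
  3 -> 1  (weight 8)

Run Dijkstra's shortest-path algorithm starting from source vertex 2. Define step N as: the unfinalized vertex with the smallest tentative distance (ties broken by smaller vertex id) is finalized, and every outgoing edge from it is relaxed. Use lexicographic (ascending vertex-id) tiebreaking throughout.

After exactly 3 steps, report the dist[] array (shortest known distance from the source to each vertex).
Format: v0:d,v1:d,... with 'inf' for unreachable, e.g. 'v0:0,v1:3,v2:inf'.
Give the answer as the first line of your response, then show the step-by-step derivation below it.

v0:5,v1:19,v2:0,v3:inf,v4:3

step 1: dist = v0:5,v1:inf,v2:0,v3:inf,v4:3
step 2: dist = v0:5,v1:inf,v2:0,v3:inf,v4:3
step 3: dist = v0:5,v1:19,v2:0,v3:inf,v4:3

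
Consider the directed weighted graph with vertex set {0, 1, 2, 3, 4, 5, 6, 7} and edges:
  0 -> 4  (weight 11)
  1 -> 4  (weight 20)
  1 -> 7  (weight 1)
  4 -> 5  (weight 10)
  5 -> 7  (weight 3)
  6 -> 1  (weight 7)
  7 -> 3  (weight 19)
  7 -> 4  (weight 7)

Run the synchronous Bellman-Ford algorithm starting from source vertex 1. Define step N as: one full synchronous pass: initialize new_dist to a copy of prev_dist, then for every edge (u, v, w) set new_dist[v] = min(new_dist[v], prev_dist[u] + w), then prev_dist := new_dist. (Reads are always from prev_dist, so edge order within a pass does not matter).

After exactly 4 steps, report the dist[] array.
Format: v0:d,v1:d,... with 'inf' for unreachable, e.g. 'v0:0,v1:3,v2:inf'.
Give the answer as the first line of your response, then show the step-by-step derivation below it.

v0:inf,v1:0,v2:inf,v3:20,v4:8,v5:18,v6:inf,v7:1

step 1: dist = v0:inf,v1:0,v2:inf,v3:inf,v4:20,v5:inf,v6:inf,v7:1
step 2: dist = v0:inf,v1:0,v2:inf,v3:20,v4:8,v5:30,v6:inf,v7:1
step 3: dist = v0:inf,v1:0,v2:inf,v3:20,v4:8,v5:18,v6:inf,v7:1
step 4: dist = v0:inf,v1:0,v2:inf,v3:20,v4:8,v5:18,v6:inf,v7:1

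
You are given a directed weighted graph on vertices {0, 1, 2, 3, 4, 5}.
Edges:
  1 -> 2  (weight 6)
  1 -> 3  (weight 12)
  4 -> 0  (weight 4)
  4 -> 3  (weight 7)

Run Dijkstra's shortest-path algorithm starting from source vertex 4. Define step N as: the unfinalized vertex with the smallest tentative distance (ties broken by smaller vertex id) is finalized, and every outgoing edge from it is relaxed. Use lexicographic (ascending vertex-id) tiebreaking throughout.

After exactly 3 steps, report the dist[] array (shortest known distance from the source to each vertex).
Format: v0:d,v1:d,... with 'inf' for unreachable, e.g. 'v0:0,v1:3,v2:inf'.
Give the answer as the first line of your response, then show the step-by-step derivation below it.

v0:4,v1:inf,v2:inf,v3:7,v4:0,v5:inf

step 1: dist = v0:4,v1:inf,v2:inf,v3:7,v4:0,v5:inf
step 2: dist = v0:4,v1:inf,v2:inf,v3:7,v4:0,v5:inf
step 3: dist = v0:4,v1:inf,v2:inf,v3:7,v4:0,v5:inf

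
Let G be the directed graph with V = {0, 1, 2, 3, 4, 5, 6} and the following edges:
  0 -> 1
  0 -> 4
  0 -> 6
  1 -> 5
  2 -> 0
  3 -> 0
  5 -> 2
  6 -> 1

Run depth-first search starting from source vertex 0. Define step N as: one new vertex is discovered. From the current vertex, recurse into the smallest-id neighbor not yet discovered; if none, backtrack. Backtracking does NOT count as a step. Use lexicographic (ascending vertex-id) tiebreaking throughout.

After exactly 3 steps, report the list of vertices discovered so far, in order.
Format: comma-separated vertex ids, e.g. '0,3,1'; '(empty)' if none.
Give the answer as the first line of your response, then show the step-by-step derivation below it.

0,1,5

step 1: discover 0; path=0; order=0
step 2: discover 1; path=0>1; order=0,1
step 3: discover 5; path=0>1>5; order=0,1,5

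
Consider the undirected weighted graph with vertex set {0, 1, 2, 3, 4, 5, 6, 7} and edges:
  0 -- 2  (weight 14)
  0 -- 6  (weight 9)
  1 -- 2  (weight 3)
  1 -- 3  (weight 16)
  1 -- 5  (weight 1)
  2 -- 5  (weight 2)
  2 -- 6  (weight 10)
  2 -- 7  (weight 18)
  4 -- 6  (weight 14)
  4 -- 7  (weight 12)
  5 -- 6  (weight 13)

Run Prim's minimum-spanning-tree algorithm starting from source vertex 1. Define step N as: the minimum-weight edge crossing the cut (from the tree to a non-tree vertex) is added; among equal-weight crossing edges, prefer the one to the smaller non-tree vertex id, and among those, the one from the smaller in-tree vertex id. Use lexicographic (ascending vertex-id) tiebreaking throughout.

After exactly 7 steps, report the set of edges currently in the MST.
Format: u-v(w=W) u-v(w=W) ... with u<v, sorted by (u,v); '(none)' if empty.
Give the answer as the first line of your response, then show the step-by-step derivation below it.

0-6(w=9) 1-3(w=16) 1-5(w=1) 2-5(w=2) 2-6(w=10) 4-6(w=14) 4-7(w=12)

step 1: add edge 1-5 (w=1); MST = {1-5(w=1)}
step 2: add edge 2-5 (w=2); MST = {1-5(w=1) 2-5(w=2)}
step 3: add edge 2-6 (w=10); MST = {1-5(w=1) 2-5(w=2) 2-6(w=10)}
step 4: add edge 0-6 (w=9); MST = {0-6(w=9) 1-5(w=1) 2-5(w=2) 2-6(w=10)}
step 5: add edge 4-6 (w=14); MST = {0-6(w=9) 1-5(w=1) 2-5(w=2) 2-6(w=10) 4-6(w=14)}
step 6: add edge 4-7 (w=12); MST = {0-6(w=9) 1-5(w=1) 2-5(w=2) 2-6(w=10) 4-6(w=14) 4-7(w=12)}
step 7: add edge 1-3 (w=16); MST = {0-6(w=9) 1-3(w=16) 1-5(w=1) 2-5(w=2) 2-6(w=10) 4-6(w=14) 4-7(w=12)}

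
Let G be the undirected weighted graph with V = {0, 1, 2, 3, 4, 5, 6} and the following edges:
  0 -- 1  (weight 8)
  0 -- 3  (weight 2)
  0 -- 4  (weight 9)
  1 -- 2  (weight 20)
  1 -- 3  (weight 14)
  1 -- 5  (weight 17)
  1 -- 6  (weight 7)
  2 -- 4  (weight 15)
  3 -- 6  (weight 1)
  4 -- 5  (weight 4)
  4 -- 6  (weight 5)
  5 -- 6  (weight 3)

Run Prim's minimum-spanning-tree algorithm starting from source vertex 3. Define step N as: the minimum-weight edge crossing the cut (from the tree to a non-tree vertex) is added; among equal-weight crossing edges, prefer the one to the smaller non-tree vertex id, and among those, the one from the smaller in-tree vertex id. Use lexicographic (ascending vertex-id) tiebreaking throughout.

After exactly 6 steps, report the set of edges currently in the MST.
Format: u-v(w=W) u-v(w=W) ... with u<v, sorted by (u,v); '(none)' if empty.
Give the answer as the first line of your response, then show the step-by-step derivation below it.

0-3(w=2) 1-6(w=7) 2-4(w=15) 3-6(w=1) 4-5(w=4) 5-6(w=3)

step 1: add edge 3-6 (w=1); MST = {3-6(w=1)}
step 2: add edge 0-3 (w=2); MST = {0-3(w=2) 3-6(w=1)}
step 3: add edge 5-6 (w=3); MST = {0-3(w=2) 3-6(w=1) 5-6(w=3)}
step 4: add edge 4-5 (w=4); MST = {0-3(w=2) 3-6(w=1) 4-5(w=4) 5-6(w=3)}
step 5: add edge 1-6 (w=7); MST = {0-3(w=2) 1-6(w=7) 3-6(w=1) 4-5(w=4) 5-6(w=3)}
step 6: add edge 2-4 (w=15); MST = {0-3(w=2) 1-6(w=7) 2-4(w=15) 3-6(w=1) 4-5(w=4) 5-6(w=3)}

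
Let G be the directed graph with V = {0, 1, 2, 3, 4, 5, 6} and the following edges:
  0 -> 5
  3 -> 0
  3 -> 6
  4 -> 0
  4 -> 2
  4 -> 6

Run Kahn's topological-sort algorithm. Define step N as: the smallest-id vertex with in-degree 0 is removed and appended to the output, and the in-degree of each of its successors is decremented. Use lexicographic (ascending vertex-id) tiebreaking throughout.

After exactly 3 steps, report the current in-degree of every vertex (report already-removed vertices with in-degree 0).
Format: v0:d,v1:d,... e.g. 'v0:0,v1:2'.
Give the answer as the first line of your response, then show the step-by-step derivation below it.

v0:0,v1:0,v2:0,v3:0,v4:0,v5:1,v6:0

step 1: output 1; order=[1]; indeg=(2,0,1,0,0,1,2)
step 2: output 3; order=[1,3]; indeg=(1,0,1,0,0,1,1)
step 3: output 4; order=[1,3,4]; indeg=(0,0,0,0,0,1,0)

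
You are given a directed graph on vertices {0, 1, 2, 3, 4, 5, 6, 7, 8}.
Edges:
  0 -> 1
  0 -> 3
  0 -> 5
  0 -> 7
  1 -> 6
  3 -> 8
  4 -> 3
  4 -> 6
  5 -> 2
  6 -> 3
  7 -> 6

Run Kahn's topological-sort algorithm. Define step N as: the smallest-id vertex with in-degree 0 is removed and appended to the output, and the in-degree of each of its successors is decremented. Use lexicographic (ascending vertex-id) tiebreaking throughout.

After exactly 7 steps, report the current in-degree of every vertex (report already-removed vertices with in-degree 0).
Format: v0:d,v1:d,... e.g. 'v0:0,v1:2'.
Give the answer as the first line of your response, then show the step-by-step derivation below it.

v0:0,v1:0,v2:0,v3:0,v4:0,v5:0,v6:0,v7:0,v8:1

step 1: output 0; order=[0]; indeg=(0,0,1,2,0,0,3,0,1)
step 2: output 1; order=[0,1]; indeg=(0,0,1,2,0,0,2,0,1)
step 3: output 4; order=[0,1,4]; indeg=(0,0,1,1,0,0,1,0,1)
step 4: output 5; order=[0,1,4,5]; indeg=(0,0,0,1,0,0,1,0,1)
step 5: output 2; order=[0,1,4,5,2]; indeg=(0,0,0,1,0,0,1,0,1)
step 6: output 7; order=[0,1,4,5,2,7]; indeg=(0,0,0,1,0,0,0,0,1)
step 7: output 6; order=[0,1,4,5,2,7,6]; indeg=(0,0,0,0,0,0,0,0,1)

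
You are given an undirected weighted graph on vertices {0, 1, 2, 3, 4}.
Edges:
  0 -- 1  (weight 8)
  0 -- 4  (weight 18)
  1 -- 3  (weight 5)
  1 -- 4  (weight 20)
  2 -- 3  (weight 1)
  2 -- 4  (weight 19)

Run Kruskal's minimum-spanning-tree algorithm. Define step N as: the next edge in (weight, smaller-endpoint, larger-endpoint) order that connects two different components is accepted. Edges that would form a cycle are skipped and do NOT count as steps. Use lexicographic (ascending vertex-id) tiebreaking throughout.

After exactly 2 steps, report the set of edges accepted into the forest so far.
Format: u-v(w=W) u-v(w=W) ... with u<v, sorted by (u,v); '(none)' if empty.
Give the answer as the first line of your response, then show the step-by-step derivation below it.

1-3(w=5) 2-3(w=1)

step 1: add edge 2-3 (w=1); MST = {2-3(w=1)}
step 2: add edge 1-3 (w=5); MST = {1-3(w=5) 2-3(w=1)}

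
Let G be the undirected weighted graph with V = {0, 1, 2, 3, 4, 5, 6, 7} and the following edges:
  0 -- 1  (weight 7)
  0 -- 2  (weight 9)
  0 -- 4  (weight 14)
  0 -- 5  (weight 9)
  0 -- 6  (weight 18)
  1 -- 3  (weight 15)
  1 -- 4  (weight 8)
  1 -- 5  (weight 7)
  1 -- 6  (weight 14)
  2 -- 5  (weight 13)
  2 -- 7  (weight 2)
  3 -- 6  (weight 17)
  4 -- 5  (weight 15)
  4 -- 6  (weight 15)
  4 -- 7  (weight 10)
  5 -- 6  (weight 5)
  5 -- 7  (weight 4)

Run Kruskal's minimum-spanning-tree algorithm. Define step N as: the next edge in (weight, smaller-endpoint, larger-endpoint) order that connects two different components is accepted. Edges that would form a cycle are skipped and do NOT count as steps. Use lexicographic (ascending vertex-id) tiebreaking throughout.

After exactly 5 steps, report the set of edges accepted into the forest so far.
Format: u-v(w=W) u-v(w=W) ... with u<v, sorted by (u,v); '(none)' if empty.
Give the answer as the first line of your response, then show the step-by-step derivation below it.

0-1(w=7) 1-5(w=7) 2-7(w=2) 5-6(w=5) 5-7(w=4)

step 1: add edge 2-7 (w=2); MST = {2-7(w=2)}
step 2: add edge 5-7 (w=4); MST = {2-7(w=2) 5-7(w=4)}
step 3: add edge 5-6 (w=5); MST = {2-7(w=2) 5-6(w=5) 5-7(w=4)}
step 4: add edge 0-1 (w=7); MST = {0-1(w=7) 2-7(w=2) 5-6(w=5) 5-7(w=4)}
step 5: add edge 1-5 (w=7); MST = {0-1(w=7) 1-5(w=7) 2-7(w=2) 5-6(w=5) 5-7(w=4)}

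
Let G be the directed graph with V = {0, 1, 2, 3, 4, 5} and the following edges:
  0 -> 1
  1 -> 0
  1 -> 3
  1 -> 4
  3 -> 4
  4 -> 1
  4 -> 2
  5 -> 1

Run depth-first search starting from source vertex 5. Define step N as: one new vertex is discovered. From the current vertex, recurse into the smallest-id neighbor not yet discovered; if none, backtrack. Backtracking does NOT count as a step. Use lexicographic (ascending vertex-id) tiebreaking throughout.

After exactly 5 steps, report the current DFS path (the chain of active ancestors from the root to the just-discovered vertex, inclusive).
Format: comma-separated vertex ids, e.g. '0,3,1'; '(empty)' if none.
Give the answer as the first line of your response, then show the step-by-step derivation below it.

5,1,3,4

step 1: discover 5; path=5; order=5
step 2: discover 1; path=5>1; order=5,1
step 3: discover 0; path=5>1>0; order=5,1,0
step 4: discover 3; path=5>1>3; order=5,1,0,3
step 5: discover 4; path=5>1>3>4; order=5,1,0,3,4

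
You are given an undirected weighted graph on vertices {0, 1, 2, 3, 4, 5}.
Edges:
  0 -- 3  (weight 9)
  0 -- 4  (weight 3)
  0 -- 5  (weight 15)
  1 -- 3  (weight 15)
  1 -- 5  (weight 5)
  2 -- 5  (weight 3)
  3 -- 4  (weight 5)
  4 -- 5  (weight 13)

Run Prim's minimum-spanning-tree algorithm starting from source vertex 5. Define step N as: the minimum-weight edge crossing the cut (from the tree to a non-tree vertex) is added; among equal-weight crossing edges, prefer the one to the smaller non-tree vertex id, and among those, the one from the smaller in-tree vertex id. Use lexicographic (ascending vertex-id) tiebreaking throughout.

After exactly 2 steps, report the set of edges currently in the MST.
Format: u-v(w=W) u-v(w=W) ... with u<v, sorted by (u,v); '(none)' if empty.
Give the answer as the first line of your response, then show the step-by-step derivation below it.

1-5(w=5) 2-5(w=3)

step 1: add edge 2-5 (w=3); MST = {2-5(w=3)}
step 2: add edge 1-5 (w=5); MST = {1-5(w=5) 2-5(w=3)}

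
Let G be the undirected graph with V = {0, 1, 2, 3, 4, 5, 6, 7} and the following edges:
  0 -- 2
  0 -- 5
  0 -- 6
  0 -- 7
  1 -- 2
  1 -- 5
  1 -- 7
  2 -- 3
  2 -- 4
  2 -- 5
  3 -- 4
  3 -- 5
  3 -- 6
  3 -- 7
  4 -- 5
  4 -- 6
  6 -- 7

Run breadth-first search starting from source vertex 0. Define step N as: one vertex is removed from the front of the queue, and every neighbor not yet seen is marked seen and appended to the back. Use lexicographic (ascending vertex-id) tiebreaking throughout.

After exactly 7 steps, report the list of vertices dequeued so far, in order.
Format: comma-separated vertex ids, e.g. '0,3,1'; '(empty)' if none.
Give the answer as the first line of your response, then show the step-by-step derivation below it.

0,2,5,6,7,1,3

step 1: dequeue 0; queue=[2,5,6,7]; order=0
step 2: dequeue 2; queue=[5,6,7,1,3,4]; order=0,2
step 3: dequeue 5; queue=[6,7,1,3,4]; order=0,2,5
step 4: dequeue 6; queue=[7,1,3,4]; order=0,2,5,6
step 5: dequeue 7; queue=[1,3,4]; order=0,2,5,6,7
step 6: dequeue 1; queue=[3,4]; order=0,2,5,6,7,1
step 7: dequeue 3; queue=[4]; order=0,2,5,6,7,1,3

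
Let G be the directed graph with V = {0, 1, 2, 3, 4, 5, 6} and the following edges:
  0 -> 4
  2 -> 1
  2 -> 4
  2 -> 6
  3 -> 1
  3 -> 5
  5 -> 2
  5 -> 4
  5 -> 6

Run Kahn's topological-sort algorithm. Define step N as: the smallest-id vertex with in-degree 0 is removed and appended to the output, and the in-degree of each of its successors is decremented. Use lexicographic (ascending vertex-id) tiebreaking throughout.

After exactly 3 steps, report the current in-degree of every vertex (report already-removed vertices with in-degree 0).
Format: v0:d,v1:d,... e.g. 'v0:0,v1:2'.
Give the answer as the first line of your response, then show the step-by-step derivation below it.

v0:0,v1:1,v2:0,v3:0,v4:1,v5:0,v6:1

step 1: output 0; order=[0]; indeg=(0,2,1,0,2,1,2)
step 2: output 3; order=[0,3]; indeg=(0,1,1,0,2,0,2)
step 3: output 5; order=[0,3,5]; indeg=(0,1,0,0,1,0,1)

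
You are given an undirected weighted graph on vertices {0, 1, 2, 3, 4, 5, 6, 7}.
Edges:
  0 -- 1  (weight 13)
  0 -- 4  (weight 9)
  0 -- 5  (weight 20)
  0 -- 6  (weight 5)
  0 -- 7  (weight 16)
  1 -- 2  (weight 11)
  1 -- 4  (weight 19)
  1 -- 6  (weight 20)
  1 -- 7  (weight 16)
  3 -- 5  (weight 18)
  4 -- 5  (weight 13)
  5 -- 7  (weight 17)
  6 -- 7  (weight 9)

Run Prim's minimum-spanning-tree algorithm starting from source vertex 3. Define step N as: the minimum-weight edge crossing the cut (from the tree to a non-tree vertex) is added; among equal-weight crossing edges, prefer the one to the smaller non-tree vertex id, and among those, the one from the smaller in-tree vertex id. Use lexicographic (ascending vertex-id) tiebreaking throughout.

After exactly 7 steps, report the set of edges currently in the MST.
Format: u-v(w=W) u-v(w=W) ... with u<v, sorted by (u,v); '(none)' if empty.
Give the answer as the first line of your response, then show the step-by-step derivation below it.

0-1(w=13) 0-4(w=9) 0-6(w=5) 1-2(w=11) 3-5(w=18) 4-5(w=13) 6-7(w=9)

step 1: add edge 3-5 (w=18); MST = {3-5(w=18)}
step 2: add edge 4-5 (w=13); MST = {3-5(w=18) 4-5(w=13)}
step 3: add edge 0-4 (w=9); MST = {0-4(w=9) 3-5(w=18) 4-5(w=13)}
step 4: add edge 0-6 (w=5); MST = {0-4(w=9) 0-6(w=5) 3-5(w=18) 4-5(w=13)}
step 5: add edge 6-7 (w=9); MST = {0-4(w=9) 0-6(w=5) 3-5(w=18) 4-5(w=13) 6-7(w=9)}
step 6: add edge 0-1 (w=13); MST = {0-1(w=13) 0-4(w=9) 0-6(w=5) 3-5(w=18) 4-5(w=13) 6-7(w=9)}
step 7: add edge 1-2 (w=11); MST = {0-1(w=13) 0-4(w=9) 0-6(w=5) 1-2(w=11) 3-5(w=18) 4-5(w=13) 6-7(w=9)}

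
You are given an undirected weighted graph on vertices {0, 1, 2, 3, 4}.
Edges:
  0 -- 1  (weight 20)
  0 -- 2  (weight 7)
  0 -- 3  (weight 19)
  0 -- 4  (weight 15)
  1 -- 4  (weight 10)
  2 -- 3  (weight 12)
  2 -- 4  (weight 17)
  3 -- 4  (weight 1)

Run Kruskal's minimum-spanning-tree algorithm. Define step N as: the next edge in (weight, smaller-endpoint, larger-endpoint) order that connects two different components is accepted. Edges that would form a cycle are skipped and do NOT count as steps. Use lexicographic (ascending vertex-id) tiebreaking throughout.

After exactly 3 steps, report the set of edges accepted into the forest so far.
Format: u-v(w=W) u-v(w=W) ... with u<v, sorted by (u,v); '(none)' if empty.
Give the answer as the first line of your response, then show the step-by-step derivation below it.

0-2(w=7) 1-4(w=10) 3-4(w=1)

step 1: add edge 3-4 (w=1); MST = {3-4(w=1)}
step 2: add edge 0-2 (w=7); MST = {0-2(w=7) 3-4(w=1)}
step 3: add edge 1-4 (w=10); MST = {0-2(w=7) 1-4(w=10) 3-4(w=1)}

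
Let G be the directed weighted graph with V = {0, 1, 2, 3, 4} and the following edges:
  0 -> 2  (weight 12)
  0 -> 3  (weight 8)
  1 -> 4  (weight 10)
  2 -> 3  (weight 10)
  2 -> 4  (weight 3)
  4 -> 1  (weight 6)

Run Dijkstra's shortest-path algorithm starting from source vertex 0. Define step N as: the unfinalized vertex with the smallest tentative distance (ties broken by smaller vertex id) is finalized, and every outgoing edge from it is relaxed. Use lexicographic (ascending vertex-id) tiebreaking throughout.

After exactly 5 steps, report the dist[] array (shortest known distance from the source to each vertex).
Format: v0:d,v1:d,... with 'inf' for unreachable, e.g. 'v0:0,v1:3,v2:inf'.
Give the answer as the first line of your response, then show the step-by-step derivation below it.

v0:0,v1:21,v2:12,v3:8,v4:15

step 1: dist = v0:0,v1:inf,v2:12,v3:8,v4:inf
step 2: dist = v0:0,v1:inf,v2:12,v3:8,v4:inf
step 3: dist = v0:0,v1:inf,v2:12,v3:8,v4:15
step 4: dist = v0:0,v1:21,v2:12,v3:8,v4:15
step 5: dist = v0:0,v1:21,v2:12,v3:8,v4:15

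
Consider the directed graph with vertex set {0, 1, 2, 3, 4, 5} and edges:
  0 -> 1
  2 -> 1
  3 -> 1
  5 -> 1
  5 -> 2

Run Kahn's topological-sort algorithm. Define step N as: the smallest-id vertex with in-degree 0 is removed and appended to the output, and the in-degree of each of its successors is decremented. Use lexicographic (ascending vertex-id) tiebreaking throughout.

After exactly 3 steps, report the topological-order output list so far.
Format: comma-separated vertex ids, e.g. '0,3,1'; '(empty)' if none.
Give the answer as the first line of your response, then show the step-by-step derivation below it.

0,3,4

step 1: output 0; order=[0]; indeg=(0,3,1,0,0,0)
step 2: output 3; order=[0,3]; indeg=(0,2,1,0,0,0)
step 3: output 4; order=[0,3,4]; indeg=(0,2,1,0,0,0)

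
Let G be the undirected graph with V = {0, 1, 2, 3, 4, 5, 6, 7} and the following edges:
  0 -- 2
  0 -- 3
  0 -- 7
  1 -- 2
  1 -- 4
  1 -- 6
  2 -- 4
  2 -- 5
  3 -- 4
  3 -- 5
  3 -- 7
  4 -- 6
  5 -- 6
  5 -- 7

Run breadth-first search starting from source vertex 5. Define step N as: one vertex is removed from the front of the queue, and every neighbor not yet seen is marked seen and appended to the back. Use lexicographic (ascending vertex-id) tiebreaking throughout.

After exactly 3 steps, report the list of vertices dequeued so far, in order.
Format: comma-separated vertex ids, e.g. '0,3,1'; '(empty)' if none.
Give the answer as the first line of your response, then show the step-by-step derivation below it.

5,2,3

step 1: dequeue 5; queue=[2,3,6,7]; order=5
step 2: dequeue 2; queue=[3,6,7,0,1,4]; order=5,2
step 3: dequeue 3; queue=[6,7,0,1,4]; order=5,2,3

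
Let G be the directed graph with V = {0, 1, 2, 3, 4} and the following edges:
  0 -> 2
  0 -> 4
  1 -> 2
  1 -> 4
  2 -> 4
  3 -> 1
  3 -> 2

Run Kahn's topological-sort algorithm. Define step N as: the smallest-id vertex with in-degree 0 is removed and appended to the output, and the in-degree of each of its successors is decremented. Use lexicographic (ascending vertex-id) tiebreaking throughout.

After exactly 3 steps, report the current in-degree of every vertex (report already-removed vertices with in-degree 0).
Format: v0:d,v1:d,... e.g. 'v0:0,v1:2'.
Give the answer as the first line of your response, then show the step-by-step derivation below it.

v0:0,v1:0,v2:0,v3:0,v4:1

step 1: output 0; order=[0]; indeg=(0,1,2,0,2)
step 2: output 3; order=[0,3]; indeg=(0,0,1,0,2)
step 3: output 1; order=[0,3,1]; indeg=(0,0,0,0,1)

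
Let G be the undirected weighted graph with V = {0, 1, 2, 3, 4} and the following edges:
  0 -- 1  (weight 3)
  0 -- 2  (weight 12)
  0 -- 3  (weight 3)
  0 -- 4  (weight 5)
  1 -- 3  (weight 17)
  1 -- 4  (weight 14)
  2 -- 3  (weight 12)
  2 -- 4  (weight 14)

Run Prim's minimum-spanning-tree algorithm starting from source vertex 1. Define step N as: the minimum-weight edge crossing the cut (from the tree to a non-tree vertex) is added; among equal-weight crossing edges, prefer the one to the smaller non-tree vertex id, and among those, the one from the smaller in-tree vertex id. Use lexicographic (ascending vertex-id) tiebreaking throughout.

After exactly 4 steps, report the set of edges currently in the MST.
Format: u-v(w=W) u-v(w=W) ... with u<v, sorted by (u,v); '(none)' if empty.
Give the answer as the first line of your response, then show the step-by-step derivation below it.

0-1(w=3) 0-2(w=12) 0-3(w=3) 0-4(w=5)

step 1: add edge 0-1 (w=3); MST = {0-1(w=3)}
step 2: add edge 0-3 (w=3); MST = {0-1(w=3) 0-3(w=3)}
step 3: add edge 0-4 (w=5); MST = {0-1(w=3) 0-3(w=3) 0-4(w=5)}
step 4: add edge 0-2 (w=12); MST = {0-1(w=3) 0-2(w=12) 0-3(w=3) 0-4(w=5)}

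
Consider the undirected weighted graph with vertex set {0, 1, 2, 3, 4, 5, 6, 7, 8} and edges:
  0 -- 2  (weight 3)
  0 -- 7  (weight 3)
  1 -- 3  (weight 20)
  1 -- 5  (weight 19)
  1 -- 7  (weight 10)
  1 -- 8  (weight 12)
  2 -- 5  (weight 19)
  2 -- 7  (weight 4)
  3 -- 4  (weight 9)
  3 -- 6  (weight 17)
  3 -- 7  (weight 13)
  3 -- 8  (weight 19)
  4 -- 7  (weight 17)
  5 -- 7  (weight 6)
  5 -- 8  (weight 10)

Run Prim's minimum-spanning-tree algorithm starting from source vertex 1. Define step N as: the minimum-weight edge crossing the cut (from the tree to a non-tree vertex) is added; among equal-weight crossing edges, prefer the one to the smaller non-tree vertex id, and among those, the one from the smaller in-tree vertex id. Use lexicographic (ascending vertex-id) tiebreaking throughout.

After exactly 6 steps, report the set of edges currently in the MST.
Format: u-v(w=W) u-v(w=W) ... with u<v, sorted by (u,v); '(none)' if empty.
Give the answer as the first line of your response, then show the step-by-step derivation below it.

0-2(w=3) 0-7(w=3) 1-7(w=10) 3-7(w=13) 5-7(w=6) 5-8(w=10)

step 1: add edge 1-7 (w=10); MST = {1-7(w=10)}
step 2: add edge 0-7 (w=3); MST = {0-7(w=3) 1-7(w=10)}
step 3: add edge 0-2 (w=3); MST = {0-2(w=3) 0-7(w=3) 1-7(w=10)}
step 4: add edge 5-7 (w=6); MST = {0-2(w=3) 0-7(w=3) 1-7(w=10) 5-7(w=6)}
step 5: add edge 5-8 (w=10); MST = {0-2(w=3) 0-7(w=3) 1-7(w=10) 5-7(w=6) 5-8(w=10)}
step 6: add edge 3-7 (w=13); MST = {0-2(w=3) 0-7(w=3) 1-7(w=10) 3-7(w=13) 5-7(w=6) 5-8(w=10)}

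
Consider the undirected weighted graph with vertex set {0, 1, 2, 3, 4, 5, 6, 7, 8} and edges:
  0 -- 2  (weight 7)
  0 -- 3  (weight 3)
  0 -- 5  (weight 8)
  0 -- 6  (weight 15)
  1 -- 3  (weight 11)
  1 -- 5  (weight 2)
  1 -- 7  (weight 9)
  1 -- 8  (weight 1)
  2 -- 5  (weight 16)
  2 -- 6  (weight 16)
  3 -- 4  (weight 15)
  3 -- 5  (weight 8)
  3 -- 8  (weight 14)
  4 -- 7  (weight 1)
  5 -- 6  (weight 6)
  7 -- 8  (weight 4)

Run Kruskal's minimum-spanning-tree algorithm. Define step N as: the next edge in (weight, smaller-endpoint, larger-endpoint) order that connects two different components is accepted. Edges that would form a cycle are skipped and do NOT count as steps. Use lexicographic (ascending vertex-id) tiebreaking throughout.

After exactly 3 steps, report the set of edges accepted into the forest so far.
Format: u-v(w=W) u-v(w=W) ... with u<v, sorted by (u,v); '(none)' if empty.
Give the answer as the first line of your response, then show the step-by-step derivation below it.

1-5(w=2) 1-8(w=1) 4-7(w=1)

step 1: add edge 1-8 (w=1); MST = {1-8(w=1)}
step 2: add edge 4-7 (w=1); MST = {1-8(w=1) 4-7(w=1)}
step 3: add edge 1-5 (w=2); MST = {1-5(w=2) 1-8(w=1) 4-7(w=1)}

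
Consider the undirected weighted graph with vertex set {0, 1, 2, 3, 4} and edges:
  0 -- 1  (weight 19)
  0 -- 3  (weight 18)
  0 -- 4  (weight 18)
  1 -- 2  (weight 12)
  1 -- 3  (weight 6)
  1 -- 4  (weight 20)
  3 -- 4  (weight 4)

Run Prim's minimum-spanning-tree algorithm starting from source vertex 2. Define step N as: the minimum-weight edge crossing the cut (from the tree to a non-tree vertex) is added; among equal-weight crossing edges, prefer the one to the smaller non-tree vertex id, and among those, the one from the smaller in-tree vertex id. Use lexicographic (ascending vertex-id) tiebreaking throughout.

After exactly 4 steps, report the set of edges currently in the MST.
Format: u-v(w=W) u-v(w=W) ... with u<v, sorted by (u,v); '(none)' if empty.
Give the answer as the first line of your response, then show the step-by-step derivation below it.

0-3(w=18) 1-2(w=12) 1-3(w=6) 3-4(w=4)

step 1: add edge 1-2 (w=12); MST = {1-2(w=12)}
step 2: add edge 1-3 (w=6); MST = {1-2(w=12) 1-3(w=6)}
step 3: add edge 3-4 (w=4); MST = {1-2(w=12) 1-3(w=6) 3-4(w=4)}
step 4: add edge 0-3 (w=18); MST = {0-3(w=18) 1-2(w=12) 1-3(w=6) 3-4(w=4)}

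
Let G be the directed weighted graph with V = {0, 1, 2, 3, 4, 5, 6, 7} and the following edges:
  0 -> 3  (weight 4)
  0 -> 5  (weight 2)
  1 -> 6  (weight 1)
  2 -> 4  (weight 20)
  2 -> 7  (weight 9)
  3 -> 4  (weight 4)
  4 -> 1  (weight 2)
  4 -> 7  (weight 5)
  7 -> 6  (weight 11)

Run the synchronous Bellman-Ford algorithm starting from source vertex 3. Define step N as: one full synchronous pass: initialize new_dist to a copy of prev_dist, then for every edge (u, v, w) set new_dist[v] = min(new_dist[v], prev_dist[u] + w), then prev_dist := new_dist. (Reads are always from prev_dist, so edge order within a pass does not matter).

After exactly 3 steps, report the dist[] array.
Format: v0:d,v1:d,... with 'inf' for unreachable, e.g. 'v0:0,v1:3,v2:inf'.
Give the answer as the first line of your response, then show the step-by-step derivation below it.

v0:inf,v1:6,v2:inf,v3:0,v4:4,v5:inf,v6:7,v7:9

step 1: dist = v0:inf,v1:inf,v2:inf,v3:0,v4:4,v5:inf,v6:inf,v7:inf
step 2: dist = v0:inf,v1:6,v2:inf,v3:0,v4:4,v5:inf,v6:inf,v7:9
step 3: dist = v0:inf,v1:6,v2:inf,v3:0,v4:4,v5:inf,v6:7,v7:9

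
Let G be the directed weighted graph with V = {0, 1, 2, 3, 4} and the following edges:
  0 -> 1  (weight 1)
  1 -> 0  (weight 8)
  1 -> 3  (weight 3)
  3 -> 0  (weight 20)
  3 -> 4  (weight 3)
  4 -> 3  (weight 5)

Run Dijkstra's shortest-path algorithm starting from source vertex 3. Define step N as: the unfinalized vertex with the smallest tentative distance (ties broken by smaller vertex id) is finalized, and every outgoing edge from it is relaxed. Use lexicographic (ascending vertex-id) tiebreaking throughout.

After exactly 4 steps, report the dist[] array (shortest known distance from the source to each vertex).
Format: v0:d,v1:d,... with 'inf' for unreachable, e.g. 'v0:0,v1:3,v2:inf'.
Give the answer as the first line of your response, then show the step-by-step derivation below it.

v0:20,v1:21,v2:inf,v3:0,v4:3

step 1: dist = v0:20,v1:inf,v2:inf,v3:0,v4:3
step 2: dist = v0:20,v1:inf,v2:inf,v3:0,v4:3
step 3: dist = v0:20,v1:21,v2:inf,v3:0,v4:3
step 4: dist = v0:20,v1:21,v2:inf,v3:0,v4:3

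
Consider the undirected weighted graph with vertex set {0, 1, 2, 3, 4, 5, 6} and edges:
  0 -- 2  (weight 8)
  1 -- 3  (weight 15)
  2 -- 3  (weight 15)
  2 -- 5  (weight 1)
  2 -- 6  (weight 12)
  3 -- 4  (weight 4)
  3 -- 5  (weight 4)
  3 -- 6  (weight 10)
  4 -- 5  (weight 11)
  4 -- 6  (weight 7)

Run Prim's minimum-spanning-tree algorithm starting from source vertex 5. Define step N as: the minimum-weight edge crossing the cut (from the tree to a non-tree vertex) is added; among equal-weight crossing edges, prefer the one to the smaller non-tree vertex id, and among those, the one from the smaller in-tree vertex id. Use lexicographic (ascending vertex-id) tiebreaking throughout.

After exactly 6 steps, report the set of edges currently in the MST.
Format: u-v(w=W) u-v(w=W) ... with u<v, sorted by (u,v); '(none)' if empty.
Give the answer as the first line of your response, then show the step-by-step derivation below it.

0-2(w=8) 1-3(w=15) 2-5(w=1) 3-4(w=4) 3-5(w=4) 4-6(w=7)

step 1: add edge 2-5 (w=1); MST = {2-5(w=1)}
step 2: add edge 3-5 (w=4); MST = {2-5(w=1) 3-5(w=4)}
step 3: add edge 3-4 (w=4); MST = {2-5(w=1) 3-4(w=4) 3-5(w=4)}
step 4: add edge 4-6 (w=7); MST = {2-5(w=1) 3-4(w=4) 3-5(w=4) 4-6(w=7)}
step 5: add edge 0-2 (w=8); MST = {0-2(w=8) 2-5(w=1) 3-4(w=4) 3-5(w=4) 4-6(w=7)}
step 6: add edge 1-3 (w=15); MST = {0-2(w=8) 1-3(w=15) 2-5(w=1) 3-4(w=4) 3-5(w=4) 4-6(w=7)}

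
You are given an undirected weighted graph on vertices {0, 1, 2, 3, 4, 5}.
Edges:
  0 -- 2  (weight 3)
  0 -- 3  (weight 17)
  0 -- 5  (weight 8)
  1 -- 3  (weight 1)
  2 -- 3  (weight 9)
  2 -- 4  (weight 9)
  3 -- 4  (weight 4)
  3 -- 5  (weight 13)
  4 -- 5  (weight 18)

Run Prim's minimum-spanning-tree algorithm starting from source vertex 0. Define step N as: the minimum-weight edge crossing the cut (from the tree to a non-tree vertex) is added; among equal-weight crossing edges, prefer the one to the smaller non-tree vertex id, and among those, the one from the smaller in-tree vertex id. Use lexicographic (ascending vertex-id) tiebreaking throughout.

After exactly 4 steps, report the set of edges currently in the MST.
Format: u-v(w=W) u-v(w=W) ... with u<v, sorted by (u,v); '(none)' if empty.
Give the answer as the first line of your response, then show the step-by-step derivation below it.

0-2(w=3) 0-5(w=8) 1-3(w=1) 2-3(w=9)

step 1: add edge 0-2 (w=3); MST = {0-2(w=3)}
step 2: add edge 0-5 (w=8); MST = {0-2(w=3) 0-5(w=8)}
step 3: add edge 2-3 (w=9); MST = {0-2(w=3) 0-5(w=8) 2-3(w=9)}
step 4: add edge 1-3 (w=1); MST = {0-2(w=3) 0-5(w=8) 1-3(w=1) 2-3(w=9)}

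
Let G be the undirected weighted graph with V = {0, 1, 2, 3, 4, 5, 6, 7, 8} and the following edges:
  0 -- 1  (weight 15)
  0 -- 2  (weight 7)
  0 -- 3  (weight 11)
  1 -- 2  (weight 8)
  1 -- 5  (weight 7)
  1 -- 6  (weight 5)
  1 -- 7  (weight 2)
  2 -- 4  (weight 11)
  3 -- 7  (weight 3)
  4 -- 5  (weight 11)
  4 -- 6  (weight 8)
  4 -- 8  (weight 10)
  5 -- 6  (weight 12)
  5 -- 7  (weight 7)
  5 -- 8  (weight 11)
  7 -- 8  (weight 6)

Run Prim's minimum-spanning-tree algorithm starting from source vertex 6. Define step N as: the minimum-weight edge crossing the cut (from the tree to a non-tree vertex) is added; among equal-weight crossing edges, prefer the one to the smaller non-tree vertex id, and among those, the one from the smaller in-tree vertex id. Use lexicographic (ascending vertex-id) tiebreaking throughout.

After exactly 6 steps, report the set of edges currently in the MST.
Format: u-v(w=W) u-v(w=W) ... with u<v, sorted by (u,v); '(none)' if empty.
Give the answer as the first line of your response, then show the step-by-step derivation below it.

1-2(w=8) 1-5(w=7) 1-6(w=5) 1-7(w=2) 3-7(w=3) 7-8(w=6)

step 1: add edge 1-6 (w=5); MST = {1-6(w=5)}
step 2: add edge 1-7 (w=2); MST = {1-6(w=5) 1-7(w=2)}
step 3: add edge 3-7 (w=3); MST = {1-6(w=5) 1-7(w=2) 3-7(w=3)}
step 4: add edge 7-8 (w=6); MST = {1-6(w=5) 1-7(w=2) 3-7(w=3) 7-8(w=6)}
step 5: add edge 1-5 (w=7); MST = {1-5(w=7) 1-6(w=5) 1-7(w=2) 3-7(w=3) 7-8(w=6)}
step 6: add edge 1-2 (w=8); MST = {1-2(w=8) 1-5(w=7) 1-6(w=5) 1-7(w=2) 3-7(w=3) 7-8(w=6)}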